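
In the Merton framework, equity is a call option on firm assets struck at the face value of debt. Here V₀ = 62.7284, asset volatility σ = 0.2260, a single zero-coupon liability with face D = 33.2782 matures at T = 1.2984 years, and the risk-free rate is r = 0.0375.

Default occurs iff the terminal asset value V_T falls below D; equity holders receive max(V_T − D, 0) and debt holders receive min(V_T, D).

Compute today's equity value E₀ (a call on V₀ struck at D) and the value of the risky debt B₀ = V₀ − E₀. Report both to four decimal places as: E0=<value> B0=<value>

d₁ = [ln(V₀/D) + (r + σ²/2)T] / (σ√T)
   = [ln(62.7284/33.2782) + (0.0375 + 0.5·0.2260²)·1.2984] / (0.2260·√1.2984)
   = [0.633912 + 0.081849] / 0.257521 = 2.779425
d₂ = d₁ − σ√T = 2.779425 − 0.257521 = 2.521904
N(d₁) = 0.997277,  N(d₂) = 0.994164,  e^(−rT) = 0.952476
E₀ = V₀·N(d₁) − D·e^(−rT)·N(d₂)
   = 62.7284·0.997277 − 33.2782·0.952476·0.994164 = 31.045891
B₀ = V₀ − E₀ = 62.7284 − 31.045891 = 31.682509

E0=31.0459 B0=31.6825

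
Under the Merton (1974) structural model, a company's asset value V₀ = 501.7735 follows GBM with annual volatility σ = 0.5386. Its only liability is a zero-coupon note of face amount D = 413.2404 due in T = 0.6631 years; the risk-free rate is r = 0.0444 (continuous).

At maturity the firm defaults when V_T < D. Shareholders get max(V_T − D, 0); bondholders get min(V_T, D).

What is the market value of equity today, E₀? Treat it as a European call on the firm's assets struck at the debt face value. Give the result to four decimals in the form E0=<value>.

E0=138.3913

d₁ = [ln(V₀/D) + (r + σ²/2)T] / (σ√T)
   = [ln(501.7735/413.2404) + (0.0444 + 0.5·0.5386²)·0.6631] / (0.5386·√0.6631)
   = [0.194119 + 0.125621] / 0.438587 = 0.729023
d₂ = d₁ − σ√T = 0.729023 − 0.438587 = 0.290436
N(d₁) = 0.767006,  N(d₂) = 0.614259,  e^(−rT) = 0.970988
E₀ = V₀·N(d₁) − D·e^(−rT)·N(d₂)
   = 501.7735·0.767006 − 413.2404·0.970988·0.614259 = 138.391335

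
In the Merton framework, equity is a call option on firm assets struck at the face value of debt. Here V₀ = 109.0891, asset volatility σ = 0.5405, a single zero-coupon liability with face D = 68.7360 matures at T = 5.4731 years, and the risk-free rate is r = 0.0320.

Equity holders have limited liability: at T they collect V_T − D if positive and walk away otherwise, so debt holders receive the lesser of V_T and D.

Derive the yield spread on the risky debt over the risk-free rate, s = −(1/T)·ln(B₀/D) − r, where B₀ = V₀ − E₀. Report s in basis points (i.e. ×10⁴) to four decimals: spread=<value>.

spread=675.6671

d₁ = [ln(V₀/D) + (r + σ²/2)T] / (σ√T)
   = [ln(109.0891/68.7360) + (0.0320 + 0.5·0.5405²)·5.4731] / (0.5405·√5.4731)
   = [0.461892 + 0.974596] / 1.264481 = 1.136029
d₂ = d₁ − σ√T = 1.136029 − 1.264481 = -0.128452
N(d₁) = 0.872028,  N(d₂) = 0.448896,  e^(−rT) = 0.839340
E₀ = V₀·N(d₁) − D·e^(−rT)·N(d₂)
   = 109.0891·0.872028 − 68.7360·0.839340·0.448896 = 69.230647
B₀ = V₀ − E₀ = 109.0891 − 69.230647 = 39.858453
spread = −(1/T)·ln(B₀/D) − r = −(1/5.4731)·ln(39.858453/68.7360) − 0.0320 = 0.06756671
in basis points: 0.06756671 × 10⁴ = 675.6671 bp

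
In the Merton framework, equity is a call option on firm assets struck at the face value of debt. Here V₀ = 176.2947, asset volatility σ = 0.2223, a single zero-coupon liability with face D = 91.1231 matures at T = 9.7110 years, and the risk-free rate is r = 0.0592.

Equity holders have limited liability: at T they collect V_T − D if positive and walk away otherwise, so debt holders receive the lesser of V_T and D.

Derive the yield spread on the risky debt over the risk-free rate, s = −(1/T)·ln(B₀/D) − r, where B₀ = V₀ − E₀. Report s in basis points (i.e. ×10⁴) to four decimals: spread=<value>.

d₁ = [ln(V₀/D) + (r + σ²/2)T] / (σ√T)
   = [ln(176.2947/91.1231) + (0.0592 + 0.5·0.2223²)·9.7110] / (0.2223·√9.7110)
   = [0.659946 + 0.814837] / 0.692742 = 2.128906
d₂ = d₁ − σ√T = 2.128906 − 0.692742 = 1.436164
N(d₁) = 0.983369,  N(d₂) = 0.924522,  e^(−rT) = 0.562766
E₀ = V₀·N(d₁) − D·e^(−rT)·N(d₂)
   = 176.2947·0.983369 − 91.1231·0.562766·0.924522 = 125.952326
B₀ = V₀ − E₀ = 176.2947 − 125.952326 = 50.342374
spread = −(1/T)·ln(B₀/D) − r = −(1/9.7110)·ln(50.342374/91.1231) − 0.0592 = 0.00190227
in basis points: 0.00190227 × 10⁴ = 19.0227 bp

spread=19.0227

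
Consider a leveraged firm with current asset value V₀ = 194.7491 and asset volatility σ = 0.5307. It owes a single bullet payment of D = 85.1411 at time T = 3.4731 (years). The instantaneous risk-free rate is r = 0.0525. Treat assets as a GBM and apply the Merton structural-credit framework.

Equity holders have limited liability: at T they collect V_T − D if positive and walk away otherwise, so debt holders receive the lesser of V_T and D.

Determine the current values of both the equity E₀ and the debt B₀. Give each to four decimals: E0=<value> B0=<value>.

d₁ = [ln(V₀/D) + (r + σ²/2)T] / (σ√T)
   = [ln(194.7491/85.1411) + (0.0525 + 0.5·0.5307²)·3.4731] / (0.5307·√3.4731)
   = [0.827402 + 0.671424] / 0.989026 = 1.515457
d₂ = d₁ − σ√T = 1.515457 − 0.989026 = 0.526431
N(d₁) = 0.935172,  N(d₂) = 0.700706,  e^(−rT) = 0.833320
E₀ = V₀·N(d₁) − D·e^(−rT)·N(d₂)
   = 194.7491·0.935172 − 85.1411·0.833320·0.700706 = 132.408937
B₀ = V₀ − E₀ = 194.7491 − 132.408937 = 62.340163

E0=132.4089 B0=62.3402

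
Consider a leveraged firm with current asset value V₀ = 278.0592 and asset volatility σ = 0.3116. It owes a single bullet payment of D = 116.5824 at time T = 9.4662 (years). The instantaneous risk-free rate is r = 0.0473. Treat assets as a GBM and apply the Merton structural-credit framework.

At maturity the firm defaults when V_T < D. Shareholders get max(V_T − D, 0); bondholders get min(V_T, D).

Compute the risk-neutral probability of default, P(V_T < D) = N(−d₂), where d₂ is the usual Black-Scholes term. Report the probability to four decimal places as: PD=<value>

d₁ = [ln(V₀/D) + (r + σ²/2)T] / (σ√T)
   = [ln(278.0592/116.5824) + (0.0473 + 0.5·0.3116²)·9.4662] / (0.3116·√9.4662)
   = [0.869236 + 0.907310] / 0.958706 = 1.853066
d₂ = d₁ − σ√T = 1.853066 − 0.958706 = 0.894361
risk-neutral PD = N(−d₂) = N(-0.894361) = 0.185564

PD=0.1856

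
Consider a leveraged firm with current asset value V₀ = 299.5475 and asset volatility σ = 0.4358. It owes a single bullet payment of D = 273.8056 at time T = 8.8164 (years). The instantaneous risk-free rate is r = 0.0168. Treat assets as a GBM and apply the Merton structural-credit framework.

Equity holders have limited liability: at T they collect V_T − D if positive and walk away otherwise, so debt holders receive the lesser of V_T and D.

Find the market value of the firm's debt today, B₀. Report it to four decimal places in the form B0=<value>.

B0=136.7573

d₁ = [ln(V₀/D) + (r + σ²/2)T] / (σ√T)
   = [ln(299.5475/273.8056) + (0.0168 + 0.5·0.4358²)·8.8164] / (0.4358·√8.8164)
   = [0.089855 + 0.985328] / 1.293996 = 0.830901
d₂ = d₁ − σ√T = 0.830901 − 1.293996 = -0.463095
N(d₁) = 0.796985,  N(d₂) = 0.321648,  e^(−rT) = 0.862331
E₀ = V₀·N(d₁) − D·e^(−rT)·N(d₂)
   = 299.5475·0.796985 − 273.8056·0.862331·0.321648 = 162.790189
B₀ = V₀ − E₀ = 299.5475 − 162.790189 = 136.757311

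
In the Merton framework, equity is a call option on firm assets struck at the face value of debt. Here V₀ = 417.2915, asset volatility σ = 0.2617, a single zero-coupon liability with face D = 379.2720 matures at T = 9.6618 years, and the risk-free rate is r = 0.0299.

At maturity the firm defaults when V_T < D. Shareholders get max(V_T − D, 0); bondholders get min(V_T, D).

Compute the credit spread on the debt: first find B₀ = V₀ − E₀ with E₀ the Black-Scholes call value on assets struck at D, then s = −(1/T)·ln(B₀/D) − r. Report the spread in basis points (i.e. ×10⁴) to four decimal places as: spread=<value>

spread=224.8203

d₁ = [ln(V₀/D) + (r + σ²/2)T] / (σ√T)
   = [ln(417.2915/379.2720) + (0.0299 + 0.5·0.2617²)·9.6618] / (0.2617·√9.6618)
   = [0.095531 + 0.619741] / 0.813454 = 0.879303
d₂ = d₁ − σ√T = 0.879303 − 0.813454 = 0.065850
N(d₁) = 0.810382,  N(d₂) = 0.526251,  e^(−rT) = 0.749096
E₀ = V₀·N(d₁) − D·e^(−rT)·N(d₂)
   = 417.2915·0.810382 − 379.2720·0.749096·0.526251 = 188.651445
B₀ = V₀ − E₀ = 417.2915 − 188.651445 = 228.640055
spread = −(1/T)·ln(B₀/D) − r = −(1/9.6618)·ln(228.640055/379.2720) − 0.0299 = 0.02248203
in basis points: 0.02248203 × 10⁴ = 224.8203 bp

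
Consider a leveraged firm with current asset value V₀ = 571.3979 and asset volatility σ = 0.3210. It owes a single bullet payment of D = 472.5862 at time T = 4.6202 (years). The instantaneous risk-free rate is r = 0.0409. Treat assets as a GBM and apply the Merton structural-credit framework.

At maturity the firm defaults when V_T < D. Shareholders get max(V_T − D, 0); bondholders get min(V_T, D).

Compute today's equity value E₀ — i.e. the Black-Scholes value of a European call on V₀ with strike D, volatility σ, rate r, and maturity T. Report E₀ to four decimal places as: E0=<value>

E0=238.0823

d₁ = [ln(V₀/D) + (r + σ²/2)T] / (σ√T)
   = [ln(571.3979/472.5862) + (0.0409 + 0.5·0.3210²)·4.6202] / (0.3210·√4.6202)
   = [0.189866 + 0.427001] / 0.689978 = 0.894038
d₂ = d₁ − σ√T = 0.894038 − 0.689978 = 0.204060
N(d₁) = 0.814349,  N(d₂) = 0.580847,  e^(−rT) = 0.827815
E₀ = V₀·N(d₁) − D·e^(−rT)·N(d₂)
   = 571.3979·0.814349 − 472.5862·0.827815·0.580847 = 238.082287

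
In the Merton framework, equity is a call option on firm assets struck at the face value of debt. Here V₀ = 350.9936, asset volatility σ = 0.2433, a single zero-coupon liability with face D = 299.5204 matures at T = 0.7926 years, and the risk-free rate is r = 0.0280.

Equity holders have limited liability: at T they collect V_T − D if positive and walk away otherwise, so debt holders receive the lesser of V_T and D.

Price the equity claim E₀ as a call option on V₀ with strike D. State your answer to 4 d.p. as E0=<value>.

E0=65.8717

d₁ = [ln(V₀/D) + (r + σ²/2)T] / (σ√T)
   = [ln(350.9936/299.5204) + (0.0280 + 0.5·0.2433²)·0.7926] / (0.2433·√0.7926)
   = [0.158585 + 0.045652] / 0.216605 = 0.942900
d₂ = d₁ − σ√T = 0.942900 − 0.216605 = 0.726295
N(d₁) = 0.827134,  N(d₂) = 0.766171,  e^(−rT) = 0.978052
E₀ = V₀·N(d₁) − D·e^(−rT)·N(d₂)
   = 350.9936·0.827134 − 299.5204·0.978052·0.766171 = 65.871700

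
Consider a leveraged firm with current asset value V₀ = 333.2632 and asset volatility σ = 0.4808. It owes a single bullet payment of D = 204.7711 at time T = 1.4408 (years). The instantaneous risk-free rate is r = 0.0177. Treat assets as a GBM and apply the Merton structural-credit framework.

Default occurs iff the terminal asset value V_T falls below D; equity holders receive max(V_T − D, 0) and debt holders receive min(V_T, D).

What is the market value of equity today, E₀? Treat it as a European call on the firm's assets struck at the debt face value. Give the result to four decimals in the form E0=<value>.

d₁ = [ln(V₀/D) + (r + σ²/2)T] / (σ√T)
   = [ln(333.2632/204.7711) + (0.0177 + 0.5·0.4808²)·1.4408] / (0.4808·√1.4408)
   = [0.487040 + 0.192036] / 0.577120 = 1.176663
d₂ = d₁ − σ√T = 1.176663 − 0.577120 = 0.599542
N(d₁) = 0.880335,  N(d₂) = 0.725594,  e^(−rT) = 0.974820
E₀ = V₀·N(d₁) − D·e^(−rT)·N(d₂)
   = 333.2632·0.880335 − 204.7711·0.974820·0.725594 = 148.543693

E0=148.5437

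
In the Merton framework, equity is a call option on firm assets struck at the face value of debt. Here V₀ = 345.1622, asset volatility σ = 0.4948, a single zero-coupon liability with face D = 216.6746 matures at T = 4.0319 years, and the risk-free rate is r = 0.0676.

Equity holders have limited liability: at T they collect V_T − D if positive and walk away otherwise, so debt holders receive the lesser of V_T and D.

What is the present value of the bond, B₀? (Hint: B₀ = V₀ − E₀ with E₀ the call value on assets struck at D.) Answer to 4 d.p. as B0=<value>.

d₁ = [ln(V₀/D) + (r + σ²/2)T] / (σ√T)
   = [ln(345.1622/216.6746) + (0.0676 + 0.5·0.4948²)·4.0319] / (0.4948·√4.0319)
   = [0.465618 + 0.766116] / 0.993538 = 1.239744
d₂ = d₁ − σ√T = 1.239744 − 0.993538 = 0.246206
N(d₁) = 0.892465,  N(d₂) = 0.597239,  e^(−rT) = 0.761430
E₀ = V₀·N(d₁) − D·e^(−rT)·N(d₂)
   = 345.1622·0.892465 − 216.6746·0.761430·0.597239 = 209.511176
B₀ = V₀ − E₀ = 345.1622 − 209.511176 = 135.651024

B0=135.6510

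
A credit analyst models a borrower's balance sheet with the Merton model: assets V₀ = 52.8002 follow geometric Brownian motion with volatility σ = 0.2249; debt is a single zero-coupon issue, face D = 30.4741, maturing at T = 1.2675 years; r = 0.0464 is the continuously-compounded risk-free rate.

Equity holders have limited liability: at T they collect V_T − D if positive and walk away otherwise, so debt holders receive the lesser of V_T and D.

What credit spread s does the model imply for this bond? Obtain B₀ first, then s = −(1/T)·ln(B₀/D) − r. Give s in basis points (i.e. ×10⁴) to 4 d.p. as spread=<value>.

d₁ = [ln(V₀/D) + (r + σ²/2)T] / (σ√T)
   = [ln(52.8002/30.4741) + (0.0464 + 0.5·0.2249²)·1.2675] / (0.2249·√1.2675)
   = [0.549638 + 0.090867] / 0.253200 = 2.529642
d₂ = d₁ − σ√T = 2.529642 − 0.253200 = 2.276442
N(d₁) = 0.994291,  N(d₂) = 0.988590,  e^(−rT) = 0.942884
E₀ = V₀·N(d₁) − D·e^(−rT)·N(d₂)
   = 52.8002·0.994291 − 30.4741·0.942884·0.988590 = 24.093068
B₀ = V₀ − E₀ = 52.8002 − 24.093068 = 28.707132
spread = −(1/T)·ln(B₀/D) − r = −(1/1.2675)·ln(28.707132/30.4741) − 0.0464 = 0.00072548
in basis points: 0.00072548 × 10⁴ = 7.2548 bp

spread=7.2548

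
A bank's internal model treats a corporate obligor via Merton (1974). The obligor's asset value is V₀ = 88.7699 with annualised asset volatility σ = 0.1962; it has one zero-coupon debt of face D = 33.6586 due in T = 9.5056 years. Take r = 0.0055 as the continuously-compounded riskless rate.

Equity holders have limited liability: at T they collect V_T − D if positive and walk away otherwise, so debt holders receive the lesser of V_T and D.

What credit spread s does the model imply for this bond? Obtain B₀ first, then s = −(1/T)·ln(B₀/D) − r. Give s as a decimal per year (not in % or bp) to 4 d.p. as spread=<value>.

d₁ = [ln(V₀/D) + (r + σ²/2)T] / (σ√T)
   = [ln(88.7699/33.6586) + (0.0055 + 0.5·0.1962²)·9.5056] / (0.1962·√9.5056)
   = [0.969779 + 0.235237] / 0.604907 = 1.992068
d₂ = d₁ − σ√T = 1.992068 − 0.604907 = 1.387161
N(d₁) = 0.976818,  N(d₂) = 0.917304,  e^(−rT) = 0.949062
E₀ = V₀·N(d₁) − D·e^(−rT)·N(d₂)
   = 88.7699·0.976818 − 33.6586·0.949062·0.917304 = 57.409607
B₀ = V₀ − E₀ = 88.7699 − 57.409607 = 31.360293
spread = −(1/T)·ln(B₀/D) − r = −(1/9.5056)·ln(31.360293/33.6586) − 0.0055 = 0.00194046

spread=0.0019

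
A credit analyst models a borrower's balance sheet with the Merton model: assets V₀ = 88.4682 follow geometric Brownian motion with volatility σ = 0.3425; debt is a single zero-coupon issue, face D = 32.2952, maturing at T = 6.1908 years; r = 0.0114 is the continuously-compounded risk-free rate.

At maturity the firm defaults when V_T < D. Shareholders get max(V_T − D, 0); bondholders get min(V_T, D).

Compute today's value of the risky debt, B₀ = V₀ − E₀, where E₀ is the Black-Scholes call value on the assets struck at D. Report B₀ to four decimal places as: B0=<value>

d₁ = [ln(V₀/D) + (r + σ²/2)T] / (σ√T)
   = [ln(88.4682/32.2952) + (0.0114 + 0.5·0.3425²)·6.1908] / (0.3425·√6.1908)
   = [1.007725 + 0.433685] / 0.852185 = 1.691428
d₂ = d₁ − σ√T = 1.691428 − 0.852185 = 0.839242
N(d₁) = 0.954622,  N(d₂) = 0.799333,  e^(−rT) = 0.931858
E₀ = V₀·N(d₁) − D·e^(−rT)·N(d₂)
   = 88.4682·0.954622 − 32.2952·0.931858·0.799333 = 60.398164
B₀ = V₀ − E₀ = 88.4682 − 60.398164 = 28.070036

B0=28.0700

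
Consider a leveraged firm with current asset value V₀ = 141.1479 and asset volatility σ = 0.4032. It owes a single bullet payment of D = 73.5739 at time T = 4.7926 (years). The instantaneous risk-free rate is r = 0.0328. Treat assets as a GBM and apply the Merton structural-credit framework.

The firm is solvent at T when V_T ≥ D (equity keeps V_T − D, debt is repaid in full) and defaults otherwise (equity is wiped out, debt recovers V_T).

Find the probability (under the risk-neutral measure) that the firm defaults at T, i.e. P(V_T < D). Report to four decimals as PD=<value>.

d₁ = [ln(V₀/D) + (r + σ²/2)T] / (σ√T)
   = [ln(141.1479/73.5739) + (0.0328 + 0.5·0.4032²)·4.7926] / (0.4032·√4.7926)
   = [0.651518 + 0.546764] / 0.882686 = 1.357541
d₂ = d₁ − σ√T = 1.357541 − 0.882686 = 0.474855
risk-neutral PD = N(−d₂) = N(-0.474855) = 0.317445

PD=0.3174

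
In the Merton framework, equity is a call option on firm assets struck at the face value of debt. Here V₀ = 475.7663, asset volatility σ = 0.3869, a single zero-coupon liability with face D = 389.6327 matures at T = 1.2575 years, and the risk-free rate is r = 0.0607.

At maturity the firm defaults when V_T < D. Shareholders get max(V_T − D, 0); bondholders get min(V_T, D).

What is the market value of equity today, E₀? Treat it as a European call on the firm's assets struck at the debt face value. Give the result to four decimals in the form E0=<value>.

E0=142.9807

d₁ = [ln(V₀/D) + (r + σ²/2)T] / (σ√T)
   = [ln(475.7663/389.6327) + (0.0607 + 0.5·0.3869²)·1.2575] / (0.3869·√1.2575)
   = [0.199722 + 0.170449] / 0.433863 = 0.853198
d₂ = d₁ − σ√T = 0.853198 − 0.433863 = 0.419335
N(d₁) = 0.803225,  N(d₂) = 0.662514,  e^(−rT) = 0.926510
E₀ = V₀·N(d₁) − D·e^(−rT)·N(d₂)
   = 475.7663·0.803225 − 389.6327·0.926510·0.662514 = 142.980727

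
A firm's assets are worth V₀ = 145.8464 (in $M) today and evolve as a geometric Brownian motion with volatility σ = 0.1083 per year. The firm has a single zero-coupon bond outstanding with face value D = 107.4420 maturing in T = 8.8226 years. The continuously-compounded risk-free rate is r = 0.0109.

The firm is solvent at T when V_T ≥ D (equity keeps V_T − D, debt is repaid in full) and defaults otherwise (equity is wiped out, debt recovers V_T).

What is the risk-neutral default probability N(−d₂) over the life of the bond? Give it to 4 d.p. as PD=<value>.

PD=0.1383

d₁ = [ln(V₀/D) + (r + σ²/2)T] / (σ√T)
   = [ln(145.8464/107.4420) + (0.0109 + 0.5·0.1083²)·8.8226] / (0.1083·√8.8226)
   = [0.305603 + 0.147906] / 0.321682 = 1.409805
d₂ = d₁ − σ√T = 1.409805 − 0.321682 = 1.088123
risk-neutral PD = N(−d₂) = N(-1.088123) = 0.138270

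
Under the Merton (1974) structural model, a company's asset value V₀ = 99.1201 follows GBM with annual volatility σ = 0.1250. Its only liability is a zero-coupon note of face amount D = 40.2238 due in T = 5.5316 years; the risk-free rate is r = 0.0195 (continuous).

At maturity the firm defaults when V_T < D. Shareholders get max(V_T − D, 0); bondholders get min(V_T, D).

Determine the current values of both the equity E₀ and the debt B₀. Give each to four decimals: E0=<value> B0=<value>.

d₁ = [ln(V₀/D) + (r + σ²/2)T] / (σ√T)
   = [ln(99.1201/40.2238) + (0.0195 + 0.5·0.1250²)·5.5316] / (0.1250·√5.5316)
   = [0.901873 + 0.151082] / 0.293992 = 3.581579
d₂ = d₁ − σ√T = 3.581579 − 0.293992 = 3.287587
N(d₁) = 0.999829,  N(d₂) = 0.999495,  e^(−rT) = 0.897748
E₀ = V₀·N(d₁) − D·e^(−rT)·N(d₂)
   = 99.1201·0.999829 − 40.2238·0.897748·0.999495 = 63.010595
B₀ = V₀ − E₀ = 99.1201 − 63.010595 = 36.109505

E0=63.0106 B0=36.1095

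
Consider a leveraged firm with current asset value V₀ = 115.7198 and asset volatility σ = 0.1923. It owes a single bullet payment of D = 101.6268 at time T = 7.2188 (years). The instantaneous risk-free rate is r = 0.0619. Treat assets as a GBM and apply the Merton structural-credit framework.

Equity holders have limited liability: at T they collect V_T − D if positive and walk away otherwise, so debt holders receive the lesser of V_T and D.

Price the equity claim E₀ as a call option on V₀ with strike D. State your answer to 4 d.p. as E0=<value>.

d₁ = [ln(V₀/D) + (r + σ²/2)T] / (σ√T)
   = [ln(115.7198/101.6268) + (0.0619 + 0.5·0.1923²)·7.2188] / (0.1923·√7.2188)
   = [0.129864 + 0.580317] / 0.516668 = 1.374540
d₂ = d₁ − σ√T = 1.374540 − 0.516668 = 0.857872
N(d₁) = 0.915363,  N(d₂) = 0.804518,  e^(−rT) = 0.639644
E₀ = V₀·N(d₁) − D·e^(−rT)·N(d₂)
   = 115.7198·0.915363 − 101.6268·0.639644·0.804518 = 53.627935

E0=53.6279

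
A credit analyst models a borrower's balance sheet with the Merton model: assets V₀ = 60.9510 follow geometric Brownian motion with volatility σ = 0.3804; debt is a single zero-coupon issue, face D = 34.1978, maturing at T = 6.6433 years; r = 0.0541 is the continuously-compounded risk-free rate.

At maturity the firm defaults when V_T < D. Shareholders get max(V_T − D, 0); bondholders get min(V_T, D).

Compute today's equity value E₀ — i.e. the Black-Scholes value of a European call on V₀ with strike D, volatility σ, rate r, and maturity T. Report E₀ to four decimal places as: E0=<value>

E0=40.2199

d₁ = [ln(V₀/D) + (r + σ²/2)T] / (σ√T)
   = [ln(60.9510/34.1978) + (0.0541 + 0.5·0.3804²)·6.6433] / (0.3804·√6.6433)
   = [0.577909 + 0.840059] / 0.980466 = 1.446219
d₂ = d₁ − σ√T = 1.446219 − 0.980466 = 0.465753
N(d₁) = 0.925942,  N(d₂) = 0.679304,  e^(−rT) = 0.698093
E₀ = V₀·N(d₁) − D·e^(−rT)·N(d₂)
   = 60.9510·0.925942 − 34.1978·0.698093·0.679304 = 40.219902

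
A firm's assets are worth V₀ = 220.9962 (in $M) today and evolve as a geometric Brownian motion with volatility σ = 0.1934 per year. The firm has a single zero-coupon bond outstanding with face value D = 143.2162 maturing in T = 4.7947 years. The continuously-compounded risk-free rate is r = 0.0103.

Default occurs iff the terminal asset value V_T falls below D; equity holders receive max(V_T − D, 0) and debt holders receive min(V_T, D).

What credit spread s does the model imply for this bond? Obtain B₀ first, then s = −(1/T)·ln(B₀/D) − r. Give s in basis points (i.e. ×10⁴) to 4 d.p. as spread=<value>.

spread=71.2795

d₁ = [ln(V₀/D) + (r + σ²/2)T] / (σ√T)
   = [ln(220.9962/143.2162) + (0.0103 + 0.5·0.1934²)·4.7947] / (0.1934·√4.7947)
   = [0.433790 + 0.139055] / 0.423484 = 1.352695
d₂ = d₁ − σ√T = 1.352695 − 0.423484 = 0.929211
N(d₁) = 0.911923,  N(d₂) = 0.823610,  e^(−rT) = 0.951814
E₀ = V₀·N(d₁) − D·e^(−rT)·N(d₂)
   = 220.9962·0.911923 − 143.2162·0.951814·0.823610 = 89.261033
B₀ = V₀ − E₀ = 220.9962 − 89.261033 = 131.735167
spread = −(1/T)·ln(B₀/D) − r = −(1/4.7947)·ln(131.735167/143.2162) − 0.0103 = 0.00712795
in basis points: 0.00712795 × 10⁴ = 71.2795 bp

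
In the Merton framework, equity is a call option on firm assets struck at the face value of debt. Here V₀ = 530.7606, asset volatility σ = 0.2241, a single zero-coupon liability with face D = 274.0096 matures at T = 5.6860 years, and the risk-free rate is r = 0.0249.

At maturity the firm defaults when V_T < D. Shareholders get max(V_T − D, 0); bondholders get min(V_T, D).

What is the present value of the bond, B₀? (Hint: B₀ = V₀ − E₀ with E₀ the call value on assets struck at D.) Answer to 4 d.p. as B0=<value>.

B0=232.4406

d₁ = [ln(V₀/D) + (r + σ²/2)T] / (σ√T)
   = [ln(530.7606/274.0096) + (0.0249 + 0.5·0.2241²)·5.6860] / (0.2241·√5.6860)
   = [0.661148 + 0.284359] / 0.534374 = 1.769373
d₂ = d₁ − σ√T = 1.769373 − 0.534374 = 1.234999
N(d₁) = 0.961584,  N(d₂) = 0.891585,  e^(−rT) = 0.867985
E₀ = V₀·N(d₁) − D·e^(−rT)·N(d₂)
   = 530.7606·0.961584 − 274.0096·0.867985·0.891585 = 298.320005
B₀ = V₀ − E₀ = 530.7606 − 298.320005 = 232.440595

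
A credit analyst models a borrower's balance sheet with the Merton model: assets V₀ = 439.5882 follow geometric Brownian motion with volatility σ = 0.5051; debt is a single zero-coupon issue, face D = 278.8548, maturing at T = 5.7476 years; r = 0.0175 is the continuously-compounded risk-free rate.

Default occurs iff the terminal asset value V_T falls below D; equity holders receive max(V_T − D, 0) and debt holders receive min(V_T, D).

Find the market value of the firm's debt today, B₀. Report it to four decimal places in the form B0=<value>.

d₁ = [ln(V₀/D) + (r + σ²/2)T] / (σ√T)
   = [ln(439.5882/278.8548) + (0.0175 + 0.5·0.5051²)·5.7476] / (0.5051·√5.7476)
   = [0.455147 + 0.833764] / 1.210934 = 1.064394
d₂ = d₁ − σ√T = 1.064394 − 1.210934 = -0.146541
N(d₁) = 0.856425,  N(d₂) = 0.441747,  e^(−rT) = 0.904310
E₀ = V₀·N(d₁) − D·e^(−rT)·N(d₂)
   = 439.5882·0.856425 − 278.8548·0.904310·0.441747 = 265.078303
B₀ = V₀ − E₀ = 439.5882 − 265.078303 = 174.509897

B0=174.5099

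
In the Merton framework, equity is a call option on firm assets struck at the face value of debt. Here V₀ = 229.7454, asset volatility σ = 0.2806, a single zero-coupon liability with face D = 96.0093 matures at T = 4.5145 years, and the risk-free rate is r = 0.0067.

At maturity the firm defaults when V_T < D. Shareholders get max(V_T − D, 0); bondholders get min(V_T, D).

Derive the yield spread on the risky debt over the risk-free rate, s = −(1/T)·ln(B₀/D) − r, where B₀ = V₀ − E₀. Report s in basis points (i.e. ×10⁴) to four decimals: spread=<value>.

d₁ = [ln(V₀/D) + (r + σ²/2)T] / (σ√T)
   = [ln(229.7454/96.0093) + (0.0067 + 0.5·0.2806²)·4.5145] / (0.2806·√4.5145)
   = [0.872527 + 0.207975] / 0.596201 = 1.812312
d₂ = d₁ − σ√T = 1.812312 − 0.596201 = 1.216111
N(d₁) = 0.965031,  N(d₂) = 0.888029,  e^(−rT) = 0.970206
E₀ = V₀·N(d₁) − D·e^(−rT)·N(d₂)
   = 229.7454·0.965031 − 96.0093·0.970206·0.888029 = 138.992647
B₀ = V₀ − E₀ = 229.7454 − 138.992647 = 90.752753
spread = −(1/T)·ln(B₀/D) − r = −(1/4.5145)·ln(90.752753/96.0093) − 0.0067 = 0.00577231
in basis points: 0.00577231 × 10⁴ = 57.7231 bp

spread=57.7231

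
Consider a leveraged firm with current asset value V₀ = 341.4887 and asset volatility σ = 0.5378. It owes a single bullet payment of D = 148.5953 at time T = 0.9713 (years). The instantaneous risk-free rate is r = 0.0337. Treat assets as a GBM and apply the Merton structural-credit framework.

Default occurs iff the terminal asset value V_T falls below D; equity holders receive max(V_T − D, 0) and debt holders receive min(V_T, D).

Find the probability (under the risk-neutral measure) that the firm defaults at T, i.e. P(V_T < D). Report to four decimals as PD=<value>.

PD=0.0859

d₁ = [ln(V₀/D) + (r + σ²/2)T] / (σ√T)
   = [ln(341.4887/148.5953) + (0.0337 + 0.5·0.5378²)·0.9713] / (0.5378·√0.9713)
   = [0.832088 + 0.173197] / 0.530026 = 1.896669
d₂ = d₁ − σ√T = 1.896669 − 0.530026 = 1.366643
risk-neutral PD = N(−d₂) = N(-1.366643) = 0.085869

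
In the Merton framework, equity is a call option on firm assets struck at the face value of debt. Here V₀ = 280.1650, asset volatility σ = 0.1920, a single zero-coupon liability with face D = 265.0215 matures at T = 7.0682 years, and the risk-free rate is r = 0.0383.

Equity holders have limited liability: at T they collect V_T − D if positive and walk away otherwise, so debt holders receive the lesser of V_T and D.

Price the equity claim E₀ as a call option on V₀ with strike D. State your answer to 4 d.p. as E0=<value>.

E0=96.8730

d₁ = [ln(V₀/D) + (r + σ²/2)T] / (σ√T)
   = [ln(280.1650/265.0215) + (0.0383 + 0.5·0.1920²)·7.0682] / (0.1920·√7.0682)
   = [0.055568 + 0.400993] / 0.510453 = 0.894423
d₂ = d₁ − σ√T = 0.894423 − 0.510453 = 0.383970
N(d₁) = 0.814452,  N(d₂) = 0.649500,  e^(−rT) = 0.762836
E₀ = V₀·N(d₁) − D·e^(−rT)·N(d₂)
   = 280.1650·0.814452 − 265.0215·0.762836·0.649500 = 96.872960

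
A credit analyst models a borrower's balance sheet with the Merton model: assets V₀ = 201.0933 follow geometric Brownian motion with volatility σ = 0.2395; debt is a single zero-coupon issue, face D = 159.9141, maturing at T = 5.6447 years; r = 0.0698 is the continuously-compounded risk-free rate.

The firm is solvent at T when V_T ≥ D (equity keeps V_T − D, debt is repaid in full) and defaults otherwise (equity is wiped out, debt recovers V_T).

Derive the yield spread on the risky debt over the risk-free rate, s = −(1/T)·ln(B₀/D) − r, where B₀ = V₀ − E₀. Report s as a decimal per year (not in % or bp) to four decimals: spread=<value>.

spread=0.0095

d₁ = [ln(V₀/D) + (r + σ²/2)T] / (σ√T)
   = [ln(201.0933/159.9141) + (0.0698 + 0.5·0.2395²)·5.6447] / (0.2395·√5.6447)
   = [0.229132 + 0.555891] / 0.569018 = 1.379610
d₂ = d₁ − σ√T = 1.379610 − 0.569018 = 0.810592
N(d₁) = 0.916147,  N(d₂) = 0.791200,  e^(−rT) = 0.674354
E₀ = V₀·N(d₁) − D·e^(−rT)·N(d₂)
   = 201.0933·0.916147 − 159.9141·0.674354·0.791200 = 98.908954
B₀ = V₀ − E₀ = 201.0933 − 98.908954 = 102.184346
spread = −(1/T)·ln(B₀/D) − r = −(1/5.6447)·ln(102.184346/159.9141) − 0.0698 = 0.00954138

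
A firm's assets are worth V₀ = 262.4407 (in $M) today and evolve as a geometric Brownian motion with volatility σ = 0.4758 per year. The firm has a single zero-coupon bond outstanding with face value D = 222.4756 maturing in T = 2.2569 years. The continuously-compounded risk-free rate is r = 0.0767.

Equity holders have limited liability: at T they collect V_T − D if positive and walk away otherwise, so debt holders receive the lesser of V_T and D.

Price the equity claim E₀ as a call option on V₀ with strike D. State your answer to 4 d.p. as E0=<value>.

E0=106.9571

d₁ = [ln(V₀/D) + (r + σ²/2)T] / (σ√T)
   = [ln(262.4407/222.4756) + (0.0767 + 0.5·0.4758²)·2.2569] / (0.4758·√2.2569)
   = [0.165208 + 0.428569] / 0.714794 = 0.830697
d₂ = d₁ − σ√T = 0.830697 − 0.714794 = 0.115904
N(d₁) = 0.796928,  N(d₂) = 0.546135,  e^(−rT) = 0.841050
E₀ = V₀·N(d₁) − D·e^(−rT)·N(d₂)
   = 262.4407·0.796928 − 222.4756·0.841050·0.546135 = 106.957135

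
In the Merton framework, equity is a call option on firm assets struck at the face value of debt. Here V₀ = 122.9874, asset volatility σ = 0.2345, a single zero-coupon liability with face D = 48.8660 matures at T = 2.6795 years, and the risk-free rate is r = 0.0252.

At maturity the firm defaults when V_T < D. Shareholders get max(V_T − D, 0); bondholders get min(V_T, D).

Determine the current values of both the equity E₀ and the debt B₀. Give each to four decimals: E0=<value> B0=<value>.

d₁ = [ln(V₀/D) + (r + σ²/2)T] / (σ√T)
   = [ln(122.9874/48.8660) + (0.0252 + 0.5·0.2345²)·2.6795] / (0.2345·√2.6795)
   = [0.923000 + 0.141197] / 0.383857 = 2.772376
d₂ = d₁ − σ√T = 2.772376 − 0.383857 = 2.388519
N(d₁) = 0.997218,  N(d₂) = 0.991542,  e^(−rT) = 0.934706
E₀ = V₀·N(d₁) − D·e^(−rT)·N(d₂)
   = 122.9874·0.997218 − 48.8660·0.934706·0.991542 = 77.356192
B₀ = V₀ − E₀ = 122.9874 − 77.356192 = 45.631208

E0=77.3562 B0=45.6312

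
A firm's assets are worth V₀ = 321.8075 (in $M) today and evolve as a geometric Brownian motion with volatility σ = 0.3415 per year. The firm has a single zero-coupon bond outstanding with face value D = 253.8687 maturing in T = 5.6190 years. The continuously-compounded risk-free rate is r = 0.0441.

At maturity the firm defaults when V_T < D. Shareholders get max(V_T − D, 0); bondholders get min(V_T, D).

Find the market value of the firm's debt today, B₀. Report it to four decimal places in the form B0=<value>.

B0=165.0985

d₁ = [ln(V₀/D) + (r + σ²/2)T] / (σ√T)
   = [ln(321.8075/253.8687) + (0.0441 + 0.5·0.3415²)·5.6190] / (0.3415·√5.6190)
   = [0.237136 + 0.575448] / 0.809506 = 1.003803
d₂ = d₁ − σ√T = 1.003803 − 0.809506 = 0.194296
N(d₁) = 0.842263,  N(d₂) = 0.577028,  e^(−rT) = 0.780518
E₀ = V₀·N(d₁) − D·e^(−rT)·N(d₂)
   = 321.8075·0.842263 − 253.8687·0.780518·0.577028 = 156.709050
B₀ = V₀ − E₀ = 321.8075 − 156.709050 = 165.098450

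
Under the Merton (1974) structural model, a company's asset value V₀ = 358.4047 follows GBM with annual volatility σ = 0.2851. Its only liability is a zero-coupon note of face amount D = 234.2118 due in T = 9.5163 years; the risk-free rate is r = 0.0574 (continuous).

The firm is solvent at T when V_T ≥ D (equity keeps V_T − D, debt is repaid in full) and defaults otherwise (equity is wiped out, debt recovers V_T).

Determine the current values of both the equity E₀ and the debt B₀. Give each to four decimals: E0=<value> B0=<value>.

d₁ = [ln(V₀/D) + (r + σ²/2)T] / (σ√T)
   = [ln(358.4047/234.2118) + (0.0574 + 0.5·0.2851²)·9.5163] / (0.2851·√9.5163)
   = [0.425437 + 0.932988] / 0.879491 = 1.544558
d₂ = d₁ − σ√T = 1.544558 − 0.879491 = 0.665067
N(d₁) = 0.938773,  N(d₂) = 0.746996,  e^(−rT) = 0.579126
E₀ = V₀·N(d₁) − D·e^(−rT)·N(d₂)
   = 358.4047·0.938773 − 234.2118·0.579126·0.746996 = 235.139653
B₀ = V₀ − E₀ = 358.4047 − 235.139653 = 123.265047

E0=235.1397 B0=123.2650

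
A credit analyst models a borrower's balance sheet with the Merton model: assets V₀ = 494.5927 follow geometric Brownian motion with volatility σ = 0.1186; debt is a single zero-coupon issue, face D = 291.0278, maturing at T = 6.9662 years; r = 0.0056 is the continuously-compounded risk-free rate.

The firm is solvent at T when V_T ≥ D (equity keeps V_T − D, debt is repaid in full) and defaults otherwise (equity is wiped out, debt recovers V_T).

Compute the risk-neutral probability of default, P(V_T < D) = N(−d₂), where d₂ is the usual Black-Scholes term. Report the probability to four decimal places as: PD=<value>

d₁ = [ln(V₀/D) + (r + σ²/2)T] / (σ√T)
   = [ln(494.5927/291.0278) + (0.0056 + 0.5·0.1186²)·6.9662] / (0.1186·√6.9662)
   = [0.530316 + 0.088004] / 0.313028 = 1.975288
d₂ = d₁ − σ√T = 1.975288 − 0.313028 = 1.662260
risk-neutral PD = N(−d₂) = N(-1.662260) = 0.048230

PD=0.0482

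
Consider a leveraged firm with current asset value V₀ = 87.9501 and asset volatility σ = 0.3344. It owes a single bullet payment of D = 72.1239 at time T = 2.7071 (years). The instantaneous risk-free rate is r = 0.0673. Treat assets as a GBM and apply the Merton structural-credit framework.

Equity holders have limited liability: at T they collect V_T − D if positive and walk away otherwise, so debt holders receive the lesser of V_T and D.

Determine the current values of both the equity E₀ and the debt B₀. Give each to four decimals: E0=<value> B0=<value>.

E0=33.5135 B0=54.4366

d₁ = [ln(V₀/D) + (r + σ²/2)T] / (σ√T)
   = [ln(87.9501/72.1239) + (0.0673 + 0.5·0.3344²)·2.7071] / (0.3344·√2.7071)
   = [0.198384 + 0.333546] / 0.550197 = 0.966800
d₂ = d₁ − σ√T = 0.966800 − 0.550197 = 0.416602
N(d₁) = 0.833178,  N(d₂) = 0.661515,  e^(−rT) = 0.833445
E₀ = V₀·N(d₁) − D·e^(−rT)·N(d₂)
   = 87.9501·0.833178 − 72.1239·0.833445·0.661515 = 33.513539
B₀ = V₀ − E₀ = 87.9501 − 33.513539 = 54.436561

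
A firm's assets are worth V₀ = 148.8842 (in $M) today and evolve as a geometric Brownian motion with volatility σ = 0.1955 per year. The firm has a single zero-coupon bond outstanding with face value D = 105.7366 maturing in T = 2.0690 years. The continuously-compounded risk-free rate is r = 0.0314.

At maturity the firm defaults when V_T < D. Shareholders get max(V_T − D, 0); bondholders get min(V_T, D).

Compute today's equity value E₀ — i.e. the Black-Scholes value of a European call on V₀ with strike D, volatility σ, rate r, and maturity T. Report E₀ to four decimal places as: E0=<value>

d₁ = [ln(V₀/D) + (r + σ²/2)T] / (σ√T)
   = [ln(148.8842/105.7366) + (0.0314 + 0.5·0.1955²)·2.0690] / (0.1955·√2.0690)
   = [0.342218 + 0.104505] / 0.281208 = 1.588589
d₂ = d₁ − σ√T = 1.588589 − 0.281208 = 1.307381
N(d₁) = 0.943923,  N(d₂) = 0.904458,  e^(−rT) = 0.937099
E₀ = V₀·N(d₁) − D·e^(−rT)·N(d₂)
   = 148.8842·0.943923 − 105.7366·0.937099·0.904458 = 50.916443

E0=50.9164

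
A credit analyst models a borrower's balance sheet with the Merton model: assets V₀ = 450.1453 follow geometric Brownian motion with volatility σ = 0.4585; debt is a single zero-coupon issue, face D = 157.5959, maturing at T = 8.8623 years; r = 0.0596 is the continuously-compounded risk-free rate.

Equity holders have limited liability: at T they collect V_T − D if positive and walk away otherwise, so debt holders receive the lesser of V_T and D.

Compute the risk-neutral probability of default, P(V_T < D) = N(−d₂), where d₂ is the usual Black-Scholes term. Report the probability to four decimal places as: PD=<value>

d₁ = [ln(V₀/D) + (r + σ²/2)T] / (σ√T)
   = [ln(450.1453/157.5959) + (0.0596 + 0.5·0.4585²)·8.8623] / (0.4585·√8.8623)
   = [1.049536 + 1.459719] / 1.364937 = 1.838368
d₂ = d₁ − σ√T = 1.838368 − 1.364937 = 0.473431
risk-neutral PD = N(−d₂) = N(-0.473431) = 0.317953

PD=0.3180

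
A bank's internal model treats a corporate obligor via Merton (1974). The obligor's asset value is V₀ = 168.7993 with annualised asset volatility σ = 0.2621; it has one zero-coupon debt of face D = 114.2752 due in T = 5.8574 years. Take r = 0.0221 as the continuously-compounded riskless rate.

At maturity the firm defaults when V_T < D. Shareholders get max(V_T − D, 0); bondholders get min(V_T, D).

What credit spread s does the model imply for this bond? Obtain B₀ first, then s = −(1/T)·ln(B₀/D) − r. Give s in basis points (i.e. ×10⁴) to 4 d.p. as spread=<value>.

d₁ = [ln(V₀/D) + (r + σ²/2)T] / (σ√T)
   = [ln(168.7993/114.2752) + (0.0221 + 0.5·0.2621²)·5.8574] / (0.2621·√5.8574)
   = [0.390101 + 0.330640] / 0.634336 = 1.136212
d₂ = d₁ − σ√T = 1.136212 − 0.634336 = 0.501876
N(d₁) = 0.872066,  N(d₂) = 0.692123,  e^(−rT) = 0.878580
E₀ = V₀·N(d₁) − D·e^(−rT)·N(d₂)
   = 168.7993·0.872066 − 114.2752·0.878580·0.692123 = 77.715118
B₀ = V₀ − E₀ = 168.7993 − 77.715118 = 91.084182
spread = −(1/T)·ln(B₀/D) − r = −(1/5.8574)·ln(91.084182/114.2752) − 0.0221 = 0.01662459
in basis points: 0.01662459 × 10⁴ = 166.2459 bp

spread=166.2459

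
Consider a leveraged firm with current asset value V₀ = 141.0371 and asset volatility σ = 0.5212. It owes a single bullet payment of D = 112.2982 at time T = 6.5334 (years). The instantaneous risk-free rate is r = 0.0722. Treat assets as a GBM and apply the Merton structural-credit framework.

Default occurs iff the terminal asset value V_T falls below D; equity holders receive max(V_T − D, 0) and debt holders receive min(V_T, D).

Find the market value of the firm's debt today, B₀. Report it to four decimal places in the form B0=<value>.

d₁ = [ln(V₀/D) + (r + σ²/2)T] / (σ√T)
   = [ln(141.0371/112.2982) + (0.0722 + 0.5·0.5212²)·6.5334] / (0.5212·√6.5334)
   = [0.227865 + 1.359109] / 1.332214 = 1.191230
d₂ = d₁ − σ√T = 1.191230 − 1.332214 = -0.140984
N(d₁) = 0.883218,  N(d₂) = 0.443941,  e^(−rT) = 0.623934
E₀ = V₀·N(d₁) − D·e^(−rT)·N(d₂)
   = 141.0371·0.883218 − 112.2982·0.623934·0.443941 = 93.461097
B₀ = V₀ − E₀ = 141.0371 − 93.461097 = 47.576003

B0=47.5760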